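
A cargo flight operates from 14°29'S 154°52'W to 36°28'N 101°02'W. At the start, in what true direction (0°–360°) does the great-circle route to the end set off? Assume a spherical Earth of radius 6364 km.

43.1°

θ = atan2( sin Δλ·cos φ₂ ,  cos φ₁ sin φ₂ − sin φ₁ cos φ₂ cos Δλ )
  = atan2(+0.6492, +0.6942) = 43.08°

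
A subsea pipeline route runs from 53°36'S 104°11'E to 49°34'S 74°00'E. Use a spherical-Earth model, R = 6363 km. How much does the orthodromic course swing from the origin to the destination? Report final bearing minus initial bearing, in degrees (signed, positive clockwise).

At departure: θ₁ = atan2(sin Δλ cos φ₂, cos φ₁ sin φ₂ − sin φ₁ cos φ₂ cos Δλ) = 269.92°
At arrival: θ₂ = atan2(sin Δλ cos φ₁, −cos φ₂ sin φ₁ + sin φ₂ cos φ₁ cos Δλ) = 293.80°
Δθ = θ₂ − θ₁ = +23.9°

+23.9°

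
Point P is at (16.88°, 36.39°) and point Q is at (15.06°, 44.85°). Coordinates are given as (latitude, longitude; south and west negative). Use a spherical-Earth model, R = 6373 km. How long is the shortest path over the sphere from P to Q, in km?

Haversine: a = sin²(Δφ/2)+cos φ₁ cos φ₂ sin²(Δλ/2) = 0.00528;  σ = 2·atan2(√a,√(1−a))
σ = 8.334° → d = Rσ = 6373·0.14545 = 927 km

927 km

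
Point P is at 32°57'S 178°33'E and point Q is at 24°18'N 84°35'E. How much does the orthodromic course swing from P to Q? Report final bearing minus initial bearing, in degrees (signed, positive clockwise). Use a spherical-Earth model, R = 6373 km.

+10.5°

Initial bearing θ₁ = atan2(sin Δλ cos φ₂, cos φ₁ sin φ₂ − sin φ₁ cos φ₂ cos Δλ) = 288.88°
Final bearing θ₂ = (initial bearing from the destination back to the start) + 180° = 299.41°
Δθ = θ₂ − θ₁ = +10.5°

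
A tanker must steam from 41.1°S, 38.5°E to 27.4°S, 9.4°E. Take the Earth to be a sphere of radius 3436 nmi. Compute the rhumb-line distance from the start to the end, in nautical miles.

Δψ = ln[tan(π/4+φ₂/2)/tan(π/4+φ₁/2)] = +0.2906;  Δφ = +0.2391 rad,  Δλ = -0.5079 rad
q = Δφ/Δψ = 0.8228
d = R·√(Δφ² + q²Δλ²) = 3436·0.48146 = 1654 nmi

1654 nmi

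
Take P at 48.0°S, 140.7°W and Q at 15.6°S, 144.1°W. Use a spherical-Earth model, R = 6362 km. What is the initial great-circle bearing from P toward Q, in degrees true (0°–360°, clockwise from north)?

353.9°

θ = atan2( sin Δλ·cos φ₂ ,  cos φ₁ sin φ₂ − sin φ₁ cos φ₂ cos Δλ )
  = atan2(-0.0571, +0.5346) = 353.90°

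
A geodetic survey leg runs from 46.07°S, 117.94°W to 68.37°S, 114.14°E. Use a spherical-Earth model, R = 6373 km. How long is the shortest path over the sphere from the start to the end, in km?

Haversine: a = sin²(Δφ/2)+cos φ₁ cos φ₂ sin²(Δλ/2) = 0.24384;  σ = 2·atan2(√a,√(1−a))
σ = 59.182° → d = Rσ = 6373·1.03292 = 6583 km

6583 km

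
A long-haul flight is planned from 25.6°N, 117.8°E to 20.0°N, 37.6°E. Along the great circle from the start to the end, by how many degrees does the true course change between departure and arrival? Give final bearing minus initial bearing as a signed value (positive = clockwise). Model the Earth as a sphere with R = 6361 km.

-36.2°

Initial bearing θ₁ = atan2(sin Δλ cos φ₂, cos φ₁ sin φ₂ − sin φ₁ cos φ₂ cos Δλ) = 284.49°
Final bearing θ₂ = (initial bearing from the destination back to the start) + 180° = 248.31°
Δθ = θ₂ − θ₁ = -36.2°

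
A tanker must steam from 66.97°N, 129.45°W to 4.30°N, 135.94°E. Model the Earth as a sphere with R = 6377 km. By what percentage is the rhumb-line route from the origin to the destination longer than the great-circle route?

Great circle: σ = 1.5331 rad → d_gc = Rσ = 9776.8 km
Rhumb: Δφ = -1.0938, Δλ = -1.6513, Δψ = -1.5159, q = Δφ/Δψ = 0.7216 → d_rh = R√(Δφ²+q²Δλ²) = 10314.3 km
Excess = (10314.3 − 9776.8) / 9776.8 = 537.5 / 9776.8 = 5.50% ≈ 5.5%

5.5%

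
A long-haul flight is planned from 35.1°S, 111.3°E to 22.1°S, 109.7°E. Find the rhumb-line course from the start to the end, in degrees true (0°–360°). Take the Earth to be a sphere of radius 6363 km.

Meridional parts: M(φ₁)=-0.6550, M(φ₂)=-0.3957 → ΔM = +0.2593;  Δλ = -0.0279 rad
tan C = Δλ / ΔM = -0.1077 → C = 353.85°

353.9°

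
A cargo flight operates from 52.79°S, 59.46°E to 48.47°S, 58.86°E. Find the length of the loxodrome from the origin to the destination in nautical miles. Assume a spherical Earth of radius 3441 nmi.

260 nmi

Δψ = ln[tan(π/4+φ₂/2)/tan(π/4+φ₁/2)] = +0.1190;  Δφ = +0.0754 rad,  Δλ = -0.0105 rad
q = Δφ/Δψ = 0.6337
d = R·√(Δφ² + q²Δλ²) = 3441·0.07569 = 260 nmi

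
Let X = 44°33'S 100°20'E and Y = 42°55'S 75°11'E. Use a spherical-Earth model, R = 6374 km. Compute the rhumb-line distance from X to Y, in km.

2030 km

Δψ = ln[tan(π/4+φ₂/2)/tan(π/4+φ₁/2)] = +0.0395;  Δφ = +0.0285 rad,  Δλ = -0.4390 rad
q = Δφ/Δψ = 0.7225
d = R·√(Δφ² + q²Δλ²) = 6374·0.31842 = 2030 km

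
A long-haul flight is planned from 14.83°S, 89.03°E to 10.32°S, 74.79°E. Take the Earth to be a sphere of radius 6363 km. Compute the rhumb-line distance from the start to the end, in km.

1622 km

Rhumb course C = atan2(Δλ, Δψ) with Δψ = ln[tan(π/4+φ₂/2)/tan(π/4+φ₁/2)] = +0.0807, Δλ = -0.2485 → C = 287.98°
d = R·|Δφ| / |cos C| = 6363·0.07871 / 0.30873 = 1622 km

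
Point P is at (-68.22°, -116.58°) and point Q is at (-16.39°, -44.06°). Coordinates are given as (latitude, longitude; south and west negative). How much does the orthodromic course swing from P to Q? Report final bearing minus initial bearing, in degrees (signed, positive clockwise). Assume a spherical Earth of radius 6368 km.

Initial bearing θ₁ = atan2(sin Δλ cos φ₂, cos φ₁ sin φ₂ − sin φ₁ cos φ₂ cos Δλ) = 79.91°
Final bearing θ₂ = (initial bearing from the destination back to the start) + 180° = 22.38°
Δθ = θ₂ − θ₁ = -57.5°

-57.5°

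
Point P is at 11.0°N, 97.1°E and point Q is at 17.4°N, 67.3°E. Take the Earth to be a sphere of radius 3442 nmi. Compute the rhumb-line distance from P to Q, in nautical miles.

1777 nmi

Δψ = ln[tan(π/4+φ₂/2)/tan(π/4+φ₁/2)] = +0.1153;  Δφ = +0.1117 rad,  Δλ = -0.5201 rad
q = Δφ/Δψ = 0.9689
d = R·√(Δφ² + q²Δλ²) = 3442·0.51615 = 1777 nmi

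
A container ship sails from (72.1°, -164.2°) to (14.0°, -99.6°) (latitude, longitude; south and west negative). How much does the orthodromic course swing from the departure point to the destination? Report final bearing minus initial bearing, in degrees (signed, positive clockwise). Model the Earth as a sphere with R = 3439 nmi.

+52.5°

At departure: θ₁ = atan2(sin Δλ cos φ₂, cos φ₁ sin φ₂ − sin φ₁ cos φ₂ cos Δλ) = 110.15°
At arrival: θ₂ = atan2(sin Δλ cos φ₁, −cos φ₂ sin φ₁ + sin φ₂ cos φ₁ cos Δλ) = 162.70°
Δθ = θ₂ − θ₁ = +52.5°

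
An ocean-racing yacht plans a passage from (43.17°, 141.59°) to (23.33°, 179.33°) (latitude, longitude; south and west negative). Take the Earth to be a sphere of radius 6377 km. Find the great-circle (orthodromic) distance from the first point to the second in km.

cos σ = sin φ₁ sin φ₂ + cos φ₁ cos φ₂ cos Δλ
      = sin(43.17°)sin(23.33°) + cos(43.17°)cos(23.33°)cos(37.74°) = 0.8005
σ = 36.818° → d = Rσ = 6377·0.64260 = 4098 km

4098 km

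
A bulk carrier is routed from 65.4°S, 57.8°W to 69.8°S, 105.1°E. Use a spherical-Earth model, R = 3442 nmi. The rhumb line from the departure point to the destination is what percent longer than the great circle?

Great circle: σ = 0.7728 rad → d_gc = Rσ = 2660.1 nmi
Rhumb: Δφ = -0.0768, Δλ = +2.8431, Δψ = -0.2022, q = Δφ/Δψ = 0.3799 → d_rh = R√(Δφ²+q²Δλ²) = 3726.8 nmi
Excess = (3726.8 − 2660.1) / 2660.1 = 1066.7 / 2660.1 = 40.10% ≈ 40.1%

40.1%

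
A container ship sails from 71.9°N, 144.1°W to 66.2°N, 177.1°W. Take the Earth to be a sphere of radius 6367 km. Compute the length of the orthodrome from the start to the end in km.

Haversine: a = sin²(Δφ/2)+cos φ₁ cos φ₂ sin²(Δλ/2) = 0.01259;  σ = 2·atan2(√a,√(1−a))
σ = 12.882° → d = Rσ = 6367·0.22484 = 1432 km

1432 km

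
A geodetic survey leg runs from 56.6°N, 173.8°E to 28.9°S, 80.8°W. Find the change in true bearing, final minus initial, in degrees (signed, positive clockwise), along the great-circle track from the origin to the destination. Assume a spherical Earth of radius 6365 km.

Initial bearing θ₁ = atan2(sin Δλ cos φ₂, cos φ₁ sin φ₂ − sin φ₁ cos φ₂ cos Δλ) = 94.87°
Final bearing θ₂ = (initial bearing from the destination back to the start) + 180° = 141.21°
Δθ = θ₂ − θ₁ = +46.3°

+46.3°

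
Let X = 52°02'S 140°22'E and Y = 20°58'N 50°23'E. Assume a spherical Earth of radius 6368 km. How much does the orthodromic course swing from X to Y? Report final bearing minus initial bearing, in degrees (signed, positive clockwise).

Initial bearing θ₁ = atan2(sin Δλ cos φ₂, cos φ₁ sin φ₂ − sin φ₁ cos φ₂ cos Δλ) = 283.28°
Final bearing θ₂ = (initial bearing from the destination back to the start) + 180° = 320.12°
Δθ = θ₂ − θ₁ = +36.8°

+36.8°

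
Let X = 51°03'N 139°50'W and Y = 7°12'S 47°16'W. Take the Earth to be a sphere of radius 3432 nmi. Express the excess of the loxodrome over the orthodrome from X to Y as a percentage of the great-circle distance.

Great circle: σ = 1.6965 rad → d_gc = Rσ = 5822.5 nmi
Rhumb: Δφ = -1.0167, Δλ = +1.6156, Δψ = -1.1655, q = Δφ/Δψ = 0.8723 → d_rh = R√(Δφ²+q²Δλ²) = 5963.8 nmi
Excess = (5963.8 − 5822.5) / 5822.5 = 141.3 / 5822.5 = 2.43% ≈ 2.4%

2.4%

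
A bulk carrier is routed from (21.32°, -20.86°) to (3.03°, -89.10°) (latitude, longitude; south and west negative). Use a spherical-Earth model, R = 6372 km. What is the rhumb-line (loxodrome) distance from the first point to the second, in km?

Δψ = ln[tan(π/4+φ₂/2)/tan(π/4+φ₁/2)] = -0.3281;  Δφ = -0.3192 rad,  Δλ = -1.1910 rad
q = Δφ/Δψ = 0.9730
d = R·√(Δφ² + q²Δλ²) = 6372·1.20197 = 7659 km

7659 km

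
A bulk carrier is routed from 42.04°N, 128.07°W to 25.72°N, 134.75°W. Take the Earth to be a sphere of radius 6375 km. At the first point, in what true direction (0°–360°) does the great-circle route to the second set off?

N = sin Δλ·cos φ₂ = -0.1048;  D = cos φ₁ sin φ₂ − sin φ₁ cos φ₂ cos Δλ = -0.2769
initial course = atan2(N, D) = 200.73°

200.7°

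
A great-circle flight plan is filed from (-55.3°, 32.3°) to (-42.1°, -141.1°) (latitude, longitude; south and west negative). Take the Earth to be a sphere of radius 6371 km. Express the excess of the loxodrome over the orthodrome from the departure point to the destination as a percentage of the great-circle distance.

Great circle: σ = 1.4388 rad → d_gc = Rσ = 9166.7 km
Rhumb: Δφ = +0.2304, Δλ = -3.0264, Δψ = +0.3519, q = Δφ/Δψ = 0.6547 → d_rh = R√(Δφ²+q²Δλ²) = 12708.9 km
Excess = (12708.9 − 9166.7) / 9166.7 = 3542.2 / 9166.7 = 38.64% ≈ 38.6%

38.6%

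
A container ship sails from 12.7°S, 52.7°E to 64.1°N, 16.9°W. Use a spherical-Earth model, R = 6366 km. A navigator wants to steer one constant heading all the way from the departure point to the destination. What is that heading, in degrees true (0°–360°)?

Δψ = ln[tan(π/4+φ₂/2)/tan(π/4+φ₁/2)] = +1.6934
Δλ = -1.2147 rad (taken the short way round)
course = atan2(Δλ, Δψ) = 324.35°

324.3°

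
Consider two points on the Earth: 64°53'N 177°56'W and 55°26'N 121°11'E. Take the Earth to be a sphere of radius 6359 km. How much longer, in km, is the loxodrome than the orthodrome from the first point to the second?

126 km

Great circle: cos σ = sin φ₁ sin φ₂ + cos φ₁ cos φ₂ cos Δλ,  σ = 0.5300 rad → d_gc = 3370.5 km
Rhumb line: Δψ = -0.3342, q = Δφ/Δψ = 0.4936, d_rh = R√(Δφ²+q²Δλ²) = 3496.3 km
Excess = 3496.3 − 3370.5 = 125.8 ≈ 126 km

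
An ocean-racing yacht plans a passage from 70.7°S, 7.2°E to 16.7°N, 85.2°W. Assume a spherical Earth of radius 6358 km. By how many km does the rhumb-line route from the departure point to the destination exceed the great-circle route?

Great circle: cos σ = sin φ₁ sin φ₂ + cos φ₁ cos φ₂ cos Δλ,  σ = 1.8592 rad → d_gc = 11821.1 km
Rhumb line: Δψ = +2.0674, q = Δφ/Δψ = 0.7378, d_rh = R√(Δφ²+q²Δλ²) = 12300.3 km
Excess = 12300.3 − 11821.1 = 479.2 ≈ 479 km

479 km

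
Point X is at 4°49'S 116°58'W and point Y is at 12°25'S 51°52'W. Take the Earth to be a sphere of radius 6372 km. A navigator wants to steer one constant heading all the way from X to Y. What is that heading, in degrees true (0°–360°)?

Meridional parts: M(φ₁)=-0.0842, M(φ₂)=-0.2184 → ΔM = -0.1343;  Δλ = +1.1362 rad
tan C = Δλ / ΔM = -8.4626 → C = 96.74°

96.7°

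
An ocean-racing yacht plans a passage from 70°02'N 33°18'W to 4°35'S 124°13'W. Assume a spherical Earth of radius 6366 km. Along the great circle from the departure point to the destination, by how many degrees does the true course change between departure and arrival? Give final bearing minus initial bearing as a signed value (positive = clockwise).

-69.3°

Initial bearing θ₁ = atan2(sin Δλ cos φ₂, cos φ₁ sin φ₂ − sin φ₁ cos φ₂ cos Δλ) = 269.29°
Final bearing θ₂ = (initial bearing from the destination back to the start) + 180° = 200.03°
Δθ = θ₂ − θ₁ = -69.3°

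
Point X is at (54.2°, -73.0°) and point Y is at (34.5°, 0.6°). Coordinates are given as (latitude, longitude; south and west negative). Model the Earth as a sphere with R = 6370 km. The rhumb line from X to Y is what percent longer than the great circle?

3.8%

Great circle: σ = 0.9329 rad → d_gc = Rσ = 5942.6 km
Rhumb: Δφ = -0.3438, Δλ = +1.2846, Δψ = -0.4879, q = Δφ/Δψ = 0.7047 → d_rh = R√(Δφ²+q²Δλ²) = 6168.2 km
Excess = (6168.2 − 5942.6) / 5942.6 = 225.6 / 5942.6 = 3.80% ≈ 3.8%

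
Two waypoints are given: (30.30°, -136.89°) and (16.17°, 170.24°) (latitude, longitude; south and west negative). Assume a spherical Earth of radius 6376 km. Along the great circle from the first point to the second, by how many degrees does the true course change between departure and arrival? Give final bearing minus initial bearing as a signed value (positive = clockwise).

At departure: θ₁ = atan2(sin Δλ cos φ₂, cos φ₁ sin φ₂ − sin φ₁ cos φ₂ cos Δλ) = 266.11°
At arrival: θ₂ = atan2(sin Δλ cos φ₁, −cos φ₂ sin φ₁ + sin φ₂ cos φ₁ cos Δλ) = 243.75°
Δθ = θ₂ − θ₁ = -22.4°

-22.4°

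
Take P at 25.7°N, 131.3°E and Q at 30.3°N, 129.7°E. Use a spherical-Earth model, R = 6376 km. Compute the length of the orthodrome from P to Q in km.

Haversine: a = sin²(Δφ/2)+cos φ₁ cos φ₂ sin²(Δλ/2) = 0.00176;  σ = 2·atan2(√a,√(1−a))
σ = 4.812° → d = Rσ = 6376·0.08398 = 535 km

535 km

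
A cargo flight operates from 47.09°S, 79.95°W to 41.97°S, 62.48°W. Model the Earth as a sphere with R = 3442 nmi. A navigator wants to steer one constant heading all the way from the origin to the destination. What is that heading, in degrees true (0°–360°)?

Δψ = ln[tan(π/4+φ₂/2)/tan(π/4+φ₁/2)] = +0.1255
Δλ = +0.3049 rad (taken the short way round)
course = atan2(Δλ, Δψ) = 67.63°

67.6°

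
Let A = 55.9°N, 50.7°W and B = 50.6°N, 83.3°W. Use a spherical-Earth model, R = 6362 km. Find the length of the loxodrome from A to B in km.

2241 km

Δψ = ln[tan(π/4+φ₂/2)/tan(π/4+φ₁/2)] = -0.1549;  Δφ = -0.0925 rad,  Δλ = -0.5690 rad
q = Δφ/Δψ = 0.5973
d = R·√(Δφ² + q²Δλ²) = 6362·0.35224 = 2241 km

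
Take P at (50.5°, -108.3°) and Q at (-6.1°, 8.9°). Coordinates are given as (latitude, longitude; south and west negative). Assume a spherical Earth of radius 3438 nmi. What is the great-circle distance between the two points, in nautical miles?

cos σ = sin φ₁ sin φ₂ + cos φ₁ cos φ₂ cos Δλ
      = sin(50.50°)sin(-6.10°) + cos(50.50°)cos(-6.10°)cos(117.20°) = -0.3711
σ = 111.783° → d = Rσ = 3438·1.95099 = 6708 nmi

6708 nmi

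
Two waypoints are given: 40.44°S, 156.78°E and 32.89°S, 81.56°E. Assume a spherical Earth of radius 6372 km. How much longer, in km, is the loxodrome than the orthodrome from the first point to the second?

193 km

Great circle: cos σ = sin φ₁ sin φ₂ + cos φ₁ cos φ₂ cos Δλ,  σ = 1.0295 rad → d_gc = 6559.8 km
Rhumb line: Δψ = +0.1645, q = Δφ/Δψ = 0.8009, d_rh = R√(Δφ²+q²Δλ²) = 6752.4 km
Excess = 6752.4 − 6559.8 = 192.6 ≈ 193 km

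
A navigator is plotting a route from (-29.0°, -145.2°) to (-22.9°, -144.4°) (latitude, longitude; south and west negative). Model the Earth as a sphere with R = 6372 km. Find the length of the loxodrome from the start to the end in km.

Rhumb course C = atan2(Δλ, Δψ) with Δψ = ln[tan(π/4+φ₂/2)/tan(π/4+φ₁/2)] = +0.1185, Δλ = +0.0140 → C = 6.72°
d = R·|Δφ| / |cos C| = 6372·0.10647 / 0.99313 = 683 km

683 km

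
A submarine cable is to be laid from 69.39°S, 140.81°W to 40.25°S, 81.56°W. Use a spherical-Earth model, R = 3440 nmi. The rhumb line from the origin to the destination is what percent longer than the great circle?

Great circle: σ = 0.7345 rad → d_gc = Rσ = 2526.8 nmi
Rhumb: Δφ = +0.5086, Δλ = +1.0341, Δψ = +0.9361, q = Δφ/Δψ = 0.5433 → d_rh = R√(Δφ²+q²Δλ²) = 2606.9 nmi
Excess = (2606.9 − 2526.8) / 2526.8 = 80.1 / 2526.8 = 3.17% ≈ 3.2%

3.2%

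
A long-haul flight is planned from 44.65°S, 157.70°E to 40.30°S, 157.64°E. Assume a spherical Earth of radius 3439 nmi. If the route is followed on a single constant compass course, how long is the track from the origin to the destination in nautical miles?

261 nmi

Δψ = ln[tan(π/4+φ₂/2)/tan(π/4+φ₁/2)] = +0.1030;  Δφ = +0.0759 rad,  Δλ = -0.0010 rad
q = Δφ/Δψ = 0.7371
d = R·√(Δφ² + q²Δλ²) = 3439·0.07593 = 261 nmi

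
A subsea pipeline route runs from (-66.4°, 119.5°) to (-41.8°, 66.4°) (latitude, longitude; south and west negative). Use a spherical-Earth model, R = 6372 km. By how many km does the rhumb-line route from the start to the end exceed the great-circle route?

Great circle: cos σ = sin φ₁ sin φ₂ + cos φ₁ cos φ₂ cos Δλ,  σ = 0.6600 rad → d_gc = 4205.6 km
Rhumb line: Δψ = +0.7614, q = Δφ/Δψ = 0.5639, d_rh = R√(Δφ²+q²Δλ²) = 4309.8 km
Excess = 4309.8 − 4205.6 = 104.2 ≈ 104 km

104 km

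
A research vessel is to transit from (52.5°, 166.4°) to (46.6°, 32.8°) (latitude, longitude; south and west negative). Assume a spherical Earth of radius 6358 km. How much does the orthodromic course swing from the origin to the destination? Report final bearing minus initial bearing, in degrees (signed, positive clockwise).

Initial bearing θ₁ = atan2(sin Δλ cos φ₂, cos φ₁ sin φ₂ − sin φ₁ cos φ₂ cos Δλ) = 328.70°
Final bearing θ₂ = (initial bearing from the destination back to the start) + 180° = 207.41°
Δθ = θ₂ − θ₁ = -121.3°

-121.3°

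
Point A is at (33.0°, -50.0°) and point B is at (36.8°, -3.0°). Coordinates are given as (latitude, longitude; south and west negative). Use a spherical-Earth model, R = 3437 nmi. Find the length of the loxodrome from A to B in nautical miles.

2323 nmi

Rhumb course C = atan2(Δλ, Δψ) with Δψ = ln[tan(π/4+φ₂/2)/tan(π/4+φ₁/2)] = +0.0809, Δλ = +0.8203 → C = 84.37°
d = R·|Δφ| / |cos C| = 3437·0.06632 / 0.09814 = 2323 nmi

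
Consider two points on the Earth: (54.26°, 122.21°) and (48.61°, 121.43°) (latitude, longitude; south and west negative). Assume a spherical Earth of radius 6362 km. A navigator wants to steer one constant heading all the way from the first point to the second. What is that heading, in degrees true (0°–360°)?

Δψ = ln[tan(π/4+φ₂/2)/tan(π/4+φ₁/2)] = -0.1584
Δλ = -0.0136 rad (taken the short way round)
course = atan2(Δλ, Δψ) = 184.91°

184.9°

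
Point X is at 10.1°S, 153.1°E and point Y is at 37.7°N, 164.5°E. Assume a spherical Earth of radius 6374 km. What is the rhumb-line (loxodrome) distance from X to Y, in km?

Rhumb course C = atan2(Δλ, Δψ) with Δψ = ln[tan(π/4+φ₂/2)/tan(π/4+φ₁/2)] = +0.8886, Δλ = +0.1990 → C = 12.62°
d = R·|Δφ| / |cos C| = 6374·0.83427 / 0.97583 = 5449 km

5449 km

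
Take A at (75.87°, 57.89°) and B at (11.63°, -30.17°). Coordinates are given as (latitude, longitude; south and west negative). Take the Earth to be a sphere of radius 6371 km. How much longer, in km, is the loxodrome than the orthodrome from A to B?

Great circle: cos σ = sin φ₁ sin φ₂ + cos φ₁ cos φ₂ cos Δλ,  σ = 1.3658 rad → d_gc = 8701.4 km
Rhumb line: Δψ = -1.8836, q = Δφ/Δψ = 0.5952, d_rh = R√(Δφ²+q²Δλ²) = 9219.4 km
Excess = 9219.4 − 8701.4 = 518.0 ≈ 518 km

518 km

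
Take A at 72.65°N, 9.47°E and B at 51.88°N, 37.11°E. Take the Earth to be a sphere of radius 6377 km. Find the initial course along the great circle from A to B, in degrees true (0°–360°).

θ = atan2( sin Δλ·cos φ₂ ,  cos φ₁ sin φ₂ − sin φ₁ cos φ₂ cos Δλ )
  = atan2(+0.2864, -0.2874) = 135.10°

135.1°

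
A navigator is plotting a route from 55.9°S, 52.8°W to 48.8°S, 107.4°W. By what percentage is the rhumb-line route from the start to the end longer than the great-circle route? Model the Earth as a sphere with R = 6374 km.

2.5%

Great circle: σ = 0.5791 rad → d_gc = Rσ = 3691.1 km
Rhumb: Δφ = +0.1239, Δλ = -0.9529, Δψ = +0.2034, q = Δφ/Δψ = 0.6091 → d_rh = R√(Δφ²+q²Δλ²) = 3783.3 km
Excess = (3783.3 − 3691.1) / 3691.1 = 92.2 / 3691.1 = 2.50% ≈ 2.5%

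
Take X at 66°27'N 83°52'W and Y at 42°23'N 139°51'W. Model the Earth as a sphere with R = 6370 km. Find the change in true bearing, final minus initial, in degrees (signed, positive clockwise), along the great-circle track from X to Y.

Initial bearing θ₁ = atan2(sin Δλ cos φ₂, cos φ₁ sin φ₂ − sin φ₁ cos φ₂ cos Δλ) = 259.86°
Final bearing θ₂ = (initial bearing from the destination back to the start) + 180° = 212.17°
Δθ = θ₂ − θ₁ = -47.7°

-47.7°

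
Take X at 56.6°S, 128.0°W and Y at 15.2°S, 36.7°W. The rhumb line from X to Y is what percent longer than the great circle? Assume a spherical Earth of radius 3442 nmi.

4.8%

Great circle: σ = 1.3625 rad → d_gc = Rσ = 4689.6 nmi
Rhumb: Δφ = +0.7226, Δλ = +1.5935, Δψ = +0.9355, q = Δφ/Δψ = 0.7724 → d_rh = R√(Δφ²+q²Δλ²) = 4912.6 nmi
Excess = (4912.6 − 4689.6) / 4689.6 = 223.0 / 4689.6 = 4.76% ≈ 4.8%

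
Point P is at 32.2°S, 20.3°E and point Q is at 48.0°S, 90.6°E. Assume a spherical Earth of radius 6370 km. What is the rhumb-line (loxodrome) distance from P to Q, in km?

Δψ = ln[tan(π/4+φ₂/2)/tan(π/4+φ₁/2)] = -0.3633;  Δφ = -0.2758 rad,  Δλ = +1.2270 rad
q = Δφ/Δψ = 0.7590
d = R·√(Δφ² + q²Δλ²) = 6370·0.97126 = 6187 km

6187 km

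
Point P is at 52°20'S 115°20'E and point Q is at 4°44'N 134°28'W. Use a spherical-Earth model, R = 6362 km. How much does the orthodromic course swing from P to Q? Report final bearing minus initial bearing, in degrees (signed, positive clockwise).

Initial bearing θ₁ = atan2(sin Δλ cos φ₂, cos φ₁ sin φ₂ − sin φ₁ cos φ₂ cos Δλ) = 103.35°
Final bearing θ₂ = (initial bearing from the destination back to the start) + 180° = 36.63°
Δθ = θ₂ − θ₁ = -66.7°

-66.7°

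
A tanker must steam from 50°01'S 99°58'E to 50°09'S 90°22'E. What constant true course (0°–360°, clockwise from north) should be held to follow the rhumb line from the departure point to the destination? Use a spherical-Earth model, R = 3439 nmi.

268.8°

Meridional parts: M(φ₁)=-1.0111, M(φ₂)=-1.0148 → ΔM = -0.0036;  Δλ = -0.1676 rad
tan C = Δλ / ΔM = +46.2004 → C = 268.76°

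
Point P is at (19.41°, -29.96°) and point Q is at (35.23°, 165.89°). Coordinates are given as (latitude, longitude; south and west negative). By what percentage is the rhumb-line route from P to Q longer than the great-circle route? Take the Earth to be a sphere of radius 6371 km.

Great circle: σ = 2.1525 rad → d_gc = Rσ = 13713.4 km
Rhumb: Δφ = +0.2761, Δλ = -2.8650, Δψ = +0.3123, q = Δφ/Δψ = 0.8841 → d_rh = R√(Δφ²+q²Δλ²) = 16233.0 km
Excess = (16233.0 − 13713.4) / 13713.4 = 2519.6 / 13713.4 = 18.37% ≈ 18.4%

18.4%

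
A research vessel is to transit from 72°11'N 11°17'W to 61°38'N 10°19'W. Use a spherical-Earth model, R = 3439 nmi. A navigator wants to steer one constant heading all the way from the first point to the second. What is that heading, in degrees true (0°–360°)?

Δψ = ln[tan(π/4+φ₂/2)/tan(π/4+φ₁/2)] = -0.4777
Δλ = +0.0169 rad (taken the short way round)
course = atan2(Δλ, Δψ) = 177.98°

178.0°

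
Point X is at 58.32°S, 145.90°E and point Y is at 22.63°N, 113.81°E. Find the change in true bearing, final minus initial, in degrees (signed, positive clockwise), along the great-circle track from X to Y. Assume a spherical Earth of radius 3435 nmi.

+13.2°

At departure: θ₁ = atan2(sin Δλ cos φ₂, cos φ₁ sin φ₂ − sin φ₁ cos φ₂ cos Δλ) = 330.52°
At arrival: θ₂ = atan2(sin Δλ cos φ₁, −cos φ₂ sin φ₁ + sin φ₂ cos φ₁ cos Δλ) = 343.74°
Δθ = θ₂ − θ₁ = +13.2°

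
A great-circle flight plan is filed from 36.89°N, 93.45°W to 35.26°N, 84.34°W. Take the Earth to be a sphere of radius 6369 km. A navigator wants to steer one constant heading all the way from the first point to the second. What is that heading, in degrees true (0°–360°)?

102.5°

Δψ = ln[tan(π/4+φ₂/2)/tan(π/4+φ₁/2)] = -0.0352
Δλ = +0.1590 rad (taken the short way round)
course = atan2(Δλ, Δψ) = 102.48°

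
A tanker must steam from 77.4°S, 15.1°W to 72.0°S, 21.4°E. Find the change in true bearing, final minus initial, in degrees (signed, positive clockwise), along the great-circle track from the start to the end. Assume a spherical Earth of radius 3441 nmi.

-35.3°

At departure: θ₁ = atan2(sin Δλ cos φ₂, cos φ₁ sin φ₂ − sin φ₁ cos φ₂ cos Δλ) = 79.23°
At arrival: θ₂ = atan2(sin Δλ cos φ₁, −cos φ₂ sin φ₁ + sin φ₂ cos φ₁ cos Δλ) = 43.91°
Δθ = θ₂ − θ₁ = -35.3°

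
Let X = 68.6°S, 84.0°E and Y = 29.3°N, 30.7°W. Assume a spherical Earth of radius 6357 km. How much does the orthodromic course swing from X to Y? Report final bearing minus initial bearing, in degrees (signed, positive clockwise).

Initial bearing θ₁ = atan2(sin Δλ cos φ₂, cos φ₁ sin φ₂ − sin φ₁ cos φ₂ cos Δλ) = 258.53°
Final bearing θ₂ = (initial bearing from the destination back to the start) + 180° = 335.79°
Δθ = θ₂ − θ₁ = +77.3°

+77.3°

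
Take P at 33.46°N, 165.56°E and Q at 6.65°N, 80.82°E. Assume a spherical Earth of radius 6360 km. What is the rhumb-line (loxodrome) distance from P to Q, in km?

9226 km

Rhumb course C = atan2(Δλ, Δψ) with Δψ = ln[tan(π/4+φ₂/2)/tan(π/4+φ₁/2)] = -0.5040, Δλ = -1.4790 → C = 251.18°
d = R·|Δφ| / |cos C| = 6360·0.46792 / 0.32256 = 9226 km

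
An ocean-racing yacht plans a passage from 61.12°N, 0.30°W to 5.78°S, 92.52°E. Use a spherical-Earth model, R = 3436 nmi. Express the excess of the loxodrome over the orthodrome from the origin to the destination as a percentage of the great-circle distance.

Great circle: σ = 1.6829 rad → d_gc = Rσ = 5782.3 nmi
Rhumb: Δφ = -1.1676, Δλ = +1.6200, Δψ = -1.4578, q = Δφ/Δψ = 0.8010 → d_rh = R√(Δφ²+q²Δλ²) = 5997.8 nmi
Excess = (5997.8 − 5782.3) / 5782.3 = 215.5 / 5782.3 = 3.73% ≈ 3.7%

3.7%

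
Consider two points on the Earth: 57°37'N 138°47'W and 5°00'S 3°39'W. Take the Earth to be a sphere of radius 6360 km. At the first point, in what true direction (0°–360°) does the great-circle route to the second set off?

52.0°

θ = atan2( sin Δλ·cos φ₂ ,  cos φ₁ sin φ₂ − sin φ₁ cos φ₂ cos Δλ )
  = atan2(+0.7028, +0.5496) = 51.97°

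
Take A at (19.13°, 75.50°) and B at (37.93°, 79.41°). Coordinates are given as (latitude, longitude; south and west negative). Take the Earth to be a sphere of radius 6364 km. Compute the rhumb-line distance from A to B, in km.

Δψ = ln[tan(π/4+φ₂/2)/tan(π/4+φ₁/2)] = +0.3762;  Δφ = +0.3281 rad,  Δλ = +0.0682 rad
q = Δφ/Δψ = 0.8723
d = R·√(Δφ² + q²Δλ²) = 6364·0.33348 = 2122 km

2122 km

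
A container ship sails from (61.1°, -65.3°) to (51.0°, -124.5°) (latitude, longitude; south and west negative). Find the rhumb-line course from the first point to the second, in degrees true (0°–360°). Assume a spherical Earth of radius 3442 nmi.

252.9°

Δψ = ln[tan(π/4+φ₂/2)/tan(π/4+φ₁/2)] = -0.3179
Δλ = -1.0332 rad (taken the short way round)
course = atan2(Δλ, Δψ) = 252.90°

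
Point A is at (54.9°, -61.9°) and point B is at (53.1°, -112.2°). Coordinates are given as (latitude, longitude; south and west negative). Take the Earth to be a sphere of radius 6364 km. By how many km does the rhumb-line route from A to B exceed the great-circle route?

71 km

Great circle: cos σ = sin φ₁ sin φ₂ + cos φ₁ cos φ₂ cos Δλ,  σ = 0.5058 rad → d_gc = 3218.8 km
Rhumb line: Δψ = -0.0535, q = Δφ/Δψ = 0.5877, d_rh = R√(Δφ²+q²Δλ²) = 3289.4 km
Excess = 3289.4 − 3218.8 = 70.6 ≈ 71 km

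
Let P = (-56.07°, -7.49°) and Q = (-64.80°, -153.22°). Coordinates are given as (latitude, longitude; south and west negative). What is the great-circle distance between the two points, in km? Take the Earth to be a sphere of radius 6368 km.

6261 km

Haversine: a = sin²(Δφ/2)+cos φ₁ cos φ₂ sin²(Δλ/2) = 0.22282;  σ = 2·atan2(√a,√(1−a))
σ = 56.334° → d = Rσ = 6368·0.98321 = 6261 km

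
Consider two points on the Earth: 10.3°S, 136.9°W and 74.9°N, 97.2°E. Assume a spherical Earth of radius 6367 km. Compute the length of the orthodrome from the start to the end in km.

12095 km

Haversine: a = sin²(Δφ/2)+cos φ₁ cos φ₂ sin²(Δλ/2) = 0.66146;  σ = 2·atan2(√a,√(1−a))
σ = 108.840° → d = Rσ = 6367·1.89961 = 12095 km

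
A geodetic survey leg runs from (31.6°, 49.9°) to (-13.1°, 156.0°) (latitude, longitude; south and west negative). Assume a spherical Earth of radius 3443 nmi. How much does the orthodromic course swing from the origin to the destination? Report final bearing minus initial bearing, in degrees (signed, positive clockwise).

+26.0°

At departure: θ₁ = atan2(sin Δλ cos φ₂, cos φ₁ sin φ₂ − sin φ₁ cos φ₂ cos Δλ) = 93.15°
At arrival: θ₂ = atan2(sin Δλ cos φ₁, −cos φ₂ sin φ₁ + sin φ₂ cos φ₁ cos Δλ) = 119.17°
Δθ = θ₂ − θ₁ = +26.0°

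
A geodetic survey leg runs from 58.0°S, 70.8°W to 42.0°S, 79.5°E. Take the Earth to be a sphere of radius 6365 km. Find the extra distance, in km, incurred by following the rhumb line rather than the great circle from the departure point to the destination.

Great circle: cos σ = sin φ₁ sin φ₂ + cos φ₁ cos φ₂ cos Δλ,  σ = 1.3435 rad → d_gc = 8551.1 km
Rhumb line: Δψ = +0.4400, q = Δφ/Δψ = 0.6347, d_rh = R√(Δφ²+q²Δλ²) = 10745.1 km
Excess = 10745.1 − 8551.1 = 2194.0 ≈ 2194 km

2194 km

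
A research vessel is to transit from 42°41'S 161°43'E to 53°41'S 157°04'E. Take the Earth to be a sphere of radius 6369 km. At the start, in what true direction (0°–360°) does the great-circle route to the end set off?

N = sin Δλ·cos φ₂ = -0.0480;  D = cos φ₁ sin φ₂ − sin φ₁ cos φ₂ cos Δλ = -0.1921
initial course = atan2(N, D) = 194.03°

194.0°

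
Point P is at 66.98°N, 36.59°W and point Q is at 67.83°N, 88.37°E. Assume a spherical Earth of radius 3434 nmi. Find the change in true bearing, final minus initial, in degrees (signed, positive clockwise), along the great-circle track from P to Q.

Initial bearing θ₁ = atan2(sin Δλ cos φ₂, cos φ₁ sin φ₂ − sin φ₁ cos φ₂ cos Δλ) = 28.86°
Final bearing θ₂ = (initial bearing from the destination back to the start) + 180° = 149.99°
Δθ = θ₂ − θ₁ = +121.1°

+121.1°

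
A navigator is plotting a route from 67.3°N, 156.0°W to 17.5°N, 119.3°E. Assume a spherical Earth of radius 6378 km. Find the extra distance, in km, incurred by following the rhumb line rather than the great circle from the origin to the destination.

Great circle: cos σ = sin φ₁ sin φ₂ + cos φ₁ cos φ₂ cos Δλ,  σ = 1.2541 rad → d_gc = 7998.8 km
Rhumb line: Δψ = -1.2955, q = Δφ/Δψ = 0.6709, d_rh = R√(Δφ²+q²Δλ²) = 8411.1 km
Excess = 8411.1 − 7998.8 = 412.3 ≈ 412 km

412 km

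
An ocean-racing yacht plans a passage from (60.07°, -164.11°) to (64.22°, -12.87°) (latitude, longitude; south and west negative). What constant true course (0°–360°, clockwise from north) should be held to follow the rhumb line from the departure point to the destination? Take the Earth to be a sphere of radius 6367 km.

Meridional parts: M(φ₁)=+1.3194, M(φ₂)=+1.4747 → ΔM = +0.1553;  Δλ = +2.6396 rad
tan C = Δλ / ΔM = +16.9972 → C = 86.63°

86.6°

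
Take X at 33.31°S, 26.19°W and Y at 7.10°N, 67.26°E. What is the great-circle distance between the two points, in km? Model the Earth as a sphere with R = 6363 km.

cos σ = sin φ₁ sin φ₂ + cos φ₁ cos φ₂ cos Δλ
      = sin(-33.31°)sin(7.10°) + cos(-33.31°)cos(7.10°)cos(93.45°) = -0.1178
σ = 96.764° → d = Rσ = 6363·1.68885 = 10746 km

10746 km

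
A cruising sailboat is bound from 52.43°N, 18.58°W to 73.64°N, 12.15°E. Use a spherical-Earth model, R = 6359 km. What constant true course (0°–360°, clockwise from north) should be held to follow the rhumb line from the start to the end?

31.9°

Δψ = ln[tan(π/4+φ₂/2)/tan(π/4+φ₁/2)] = +0.8613
Δλ = +0.5363 rad (taken the short way round)
course = atan2(Δλ, Δψ) = 31.91°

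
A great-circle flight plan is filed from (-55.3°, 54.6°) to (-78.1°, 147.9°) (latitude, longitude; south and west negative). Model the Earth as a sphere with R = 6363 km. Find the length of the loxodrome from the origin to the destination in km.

Rhumb course C = atan2(Δλ, Δψ) with Δψ = ln[tan(π/4+φ₂/2)/tan(π/4+φ₁/2)] = -1.0978, Δλ = +1.6284 → C = 123.99°
d = R·|Δφ| / |cos C| = 6363·0.39794 / 0.55901 = 4530 km

4530 km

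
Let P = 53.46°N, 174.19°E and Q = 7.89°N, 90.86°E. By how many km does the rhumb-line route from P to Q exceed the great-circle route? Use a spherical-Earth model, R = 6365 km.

269 km

Great circle: cos σ = sin φ₁ sin φ₂ + cos φ₁ cos φ₂ cos Δλ,  σ = 1.3910 rad → d_gc = 8854.0 km
Rhumb line: Δψ = -0.9701, q = Δφ/Δψ = 0.8199, d_rh = R√(Δφ²+q²Δλ²) = 9123.0 km
Excess = 9123.0 − 8854.0 = 269.0 ≈ 269 km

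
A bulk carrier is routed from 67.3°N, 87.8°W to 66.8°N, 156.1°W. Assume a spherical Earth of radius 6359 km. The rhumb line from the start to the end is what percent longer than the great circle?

Great circle: σ = 0.4414 rad → d_gc = Rσ = 2807.0 km
Rhumb: Δφ = -0.0087, Δλ = -1.1921, Δψ = -0.0224, q = Δφ/Δψ = 0.3899 → d_rh = R√(Δφ²+q²Δλ²) = 2956.2 km
Excess = (2956.2 − 2807.0) / 2807.0 = 149.2 / 2807.0 = 5.32% ≈ 5.3%

5.3%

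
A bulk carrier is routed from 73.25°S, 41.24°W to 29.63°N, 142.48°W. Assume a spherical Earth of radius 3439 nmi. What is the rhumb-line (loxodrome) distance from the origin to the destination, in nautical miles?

Rhumb course C = atan2(Δλ, Δψ) with Δψ = ln[tan(π/4+φ₂/2)/tan(π/4+φ₁/2)] = +2.4577, Δλ = -1.7670 → C = 324.29°
d = R·|Δφ| / |cos C| = 3439·1.79559 / 0.81194 = 7605 nmi

7605 nmi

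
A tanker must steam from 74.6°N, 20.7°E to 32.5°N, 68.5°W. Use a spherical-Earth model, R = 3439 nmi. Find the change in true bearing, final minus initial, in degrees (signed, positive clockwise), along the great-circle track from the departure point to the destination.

-80.7°

At departure: θ₁ = atan2(sin Δλ cos φ₂, cos φ₁ sin φ₂ − sin φ₁ cos φ₂ cos Δλ) = 278.85°
At arrival: θ₂ = atan2(sin Δλ cos φ₁, −cos φ₂ sin φ₁ + sin φ₂ cos φ₁ cos Δλ) = 198.13°
Δθ = θ₂ − θ₁ = -80.7°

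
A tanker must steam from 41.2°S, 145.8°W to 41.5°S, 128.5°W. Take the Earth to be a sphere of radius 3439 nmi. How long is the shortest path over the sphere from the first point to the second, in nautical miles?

778 nmi

Haversine: a = sin²(Δφ/2)+cos φ₁ cos φ₂ sin²(Δλ/2) = 0.01275;  σ = 2·atan2(√a,√(1−a))
σ = 12.969° → d = Rσ = 3439·0.22635 = 778 nmi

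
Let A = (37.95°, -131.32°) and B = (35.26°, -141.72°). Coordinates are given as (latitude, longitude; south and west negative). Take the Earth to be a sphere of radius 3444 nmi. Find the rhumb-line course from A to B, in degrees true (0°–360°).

Δψ = ln[tan(π/4+φ₂/2)/tan(π/4+φ₁/2)] = -0.0585
Δλ = -0.1815 rad (taken the short way round)
course = atan2(Δλ, Δψ) = 252.14°

252.1°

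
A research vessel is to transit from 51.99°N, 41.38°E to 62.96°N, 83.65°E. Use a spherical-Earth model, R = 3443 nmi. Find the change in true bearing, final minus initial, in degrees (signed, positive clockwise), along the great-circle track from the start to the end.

+36.3°

At departure: θ₁ = atan2(sin Δλ cos φ₂, cos φ₁ sin φ₂ − sin φ₁ cos φ₂ cos Δλ) = 47.17°
At arrival: θ₂ = atan2(sin Δλ cos φ₁, −cos φ₂ sin φ₁ + sin φ₂ cos φ₁ cos Δλ) = 83.43°
Δθ = θ₂ − θ₁ = +36.3°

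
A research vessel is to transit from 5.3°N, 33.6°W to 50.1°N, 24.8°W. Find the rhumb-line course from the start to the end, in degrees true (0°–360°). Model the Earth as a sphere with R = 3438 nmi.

9.5°

Meridional parts: M(φ₁)=+0.0926, M(φ₂)=+1.0134 → ΔM = +0.9208;  Δλ = +0.1536 rad
tan C = Δλ / ΔM = +0.1668 → C = 9.47°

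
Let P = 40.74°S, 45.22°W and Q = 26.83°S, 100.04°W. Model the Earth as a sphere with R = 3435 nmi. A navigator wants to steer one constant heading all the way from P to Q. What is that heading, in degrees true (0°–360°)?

Meridional parts: M(φ₁)=-0.7799, M(φ₂)=-0.4864 → ΔM = +0.2935;  Δλ = -0.9568 rad
tan C = Δλ / ΔM = -3.2602 → C = 287.05°

287.1°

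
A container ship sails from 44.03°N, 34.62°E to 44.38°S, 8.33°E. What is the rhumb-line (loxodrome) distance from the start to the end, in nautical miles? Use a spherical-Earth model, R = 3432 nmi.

Δψ = ln[tan(π/4+φ₂/2)/tan(π/4+φ₁/2)] = -1.7238;  Δφ = -1.5430 rad,  Δλ = -0.4588 rad
q = Δφ/Δψ = 0.8952
d = R·√(Δφ² + q²Δλ²) = 3432·1.59678 = 5480 nmi

5480 nmi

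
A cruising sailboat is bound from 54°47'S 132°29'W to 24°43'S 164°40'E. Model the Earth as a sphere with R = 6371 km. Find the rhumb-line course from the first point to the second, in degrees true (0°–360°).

302.6°

Δψ = ln[tan(π/4+φ₂/2)/tan(π/4+φ₁/2)] = +0.7022
Δλ = -1.0969 rad (taken the short way round)
course = atan2(Δλ, Δψ) = 302.63°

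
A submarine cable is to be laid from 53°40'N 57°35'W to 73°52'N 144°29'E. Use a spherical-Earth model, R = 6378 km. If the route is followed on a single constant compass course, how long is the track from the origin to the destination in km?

7718 km

Δψ = ln[tan(π/4+φ₂/2)/tan(π/4+φ₁/2)] = +0.8395;  Δφ = +0.3526 rad,  Δλ = -2.7565 rad
q = Δφ/Δψ = 0.4199
d = R·√(Δφ² + q²Δλ²) = 6378·1.21006 = 7718 km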